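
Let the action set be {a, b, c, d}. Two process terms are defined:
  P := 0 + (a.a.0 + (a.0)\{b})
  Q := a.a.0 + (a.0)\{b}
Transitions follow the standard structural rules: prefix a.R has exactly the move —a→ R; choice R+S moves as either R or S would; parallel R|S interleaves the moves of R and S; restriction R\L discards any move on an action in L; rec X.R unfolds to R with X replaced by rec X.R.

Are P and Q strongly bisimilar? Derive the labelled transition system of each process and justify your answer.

Reachable graph of P (4 states):
  m0 = 0 + (a.a.0 + (a.0)\{b}) ⊢ -a-> m1, -a-> m2
  m1 = 0\{b} ⊢ deadlocked
  m2 = a.0 ⊢ -a-> m3
  m3 = 0 ⊢ deadlocked
Reachable graph of Q (4 states):
  n0 = a.a.0 + (a.0)\{b} ⊢ -a-> n1, -a-> n2
  n1 = 0\{b} ⊢ deadlocked
  n2 = a.0 ⊢ -a-> n3
  n3 = 0 ⊢ deadlocked
Coarsest stable partition (strong bisimilarity classes):
  B0 = {m0, n0}
  B1 = {m1, m3, n1, n3}
  B2 = {m2, n2}
m0 ∈ B0, n0 ∈ B0 → same block

bisimilar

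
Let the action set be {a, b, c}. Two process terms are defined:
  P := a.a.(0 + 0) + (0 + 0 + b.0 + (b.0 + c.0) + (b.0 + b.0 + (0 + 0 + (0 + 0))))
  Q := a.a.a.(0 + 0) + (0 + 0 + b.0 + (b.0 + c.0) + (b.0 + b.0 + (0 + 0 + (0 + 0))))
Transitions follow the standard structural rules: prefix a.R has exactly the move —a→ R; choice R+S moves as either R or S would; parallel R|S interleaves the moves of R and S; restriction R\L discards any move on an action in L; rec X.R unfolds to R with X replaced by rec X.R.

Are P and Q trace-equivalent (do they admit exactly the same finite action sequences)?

traces(P) ≠ traces(Q) — witness ⟨aaa⟩

Reachable graph of P (4 states):
  u0 = a.a.(0 + 0) + (0 + 0 + b.0 + (b.0 + c.0) + (b.0 + b.0 + (0 + 0 + (0 + 0)))) ⊢ ··a··> u1, ··b··> u2, ··c··> u2
  u1 = a.(0 + 0) ⊢ ··a··> u3
  u2 = 0 ⊢ ∅
  u3 = 0 + 0 ⊢ ∅
Reachable graph of Q (5 states):
  v0 = a.a.a.(0 + 0) + (0 + 0 + b.0 + (b.0 + c.0) + (b.0 + b.0 + (0 + 0 + (0 + 0)))) ⊢ ··a··> v1, ··b··> v2, ··c··> v2
  v1 = a.a.(0 + 0) ⊢ ··a··> v3
  v2 = 0 ⊢ ∅
  v3 = a.(0 + 0) ⊢ ··a··> v4
  v4 = 0 + 0 ⊢ ∅
Trace ⟨aaa⟩ through Q, begin at {v0}:
  [1] a ⇒ {v1}
  [2] a ⇒ {v3}
  [3] a ⇒ {v4}
  Q completes σ.
Trace ⟨aaa⟩ through P, begin at {u0}:
  [1] a ⇒ {u1}
  [2] a ⇒ {u3}
  [3] a ⇒ ∅  — P cannot continue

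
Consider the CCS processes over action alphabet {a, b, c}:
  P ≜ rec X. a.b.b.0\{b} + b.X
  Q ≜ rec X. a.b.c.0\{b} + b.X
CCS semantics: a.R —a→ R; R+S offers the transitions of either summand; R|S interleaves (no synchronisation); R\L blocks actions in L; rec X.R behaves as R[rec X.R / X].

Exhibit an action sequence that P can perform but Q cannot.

LTS(P): 4 reachable states
  u0 = rec X. a.b.b.0\{b} + b.X ⊢ =a=> u1, =b=> u0
  u1 = b.b.0\{b} ⊢ =b=> u2
  u2 = b.0\{b} ⊢ =b=> u3
  u3 = 0\{b} ⊢ stopped
LTS(Q): 4 reachable states
  v0 = rec X. a.b.c.0\{b} + b.X ⊢ =a=> v1, =b=> v0
  v1 = b.c.0\{b} ⊢ =b=> v2
  v2 = c.0\{b} ⊢ =c=> v3
  v3 = 0\{b} ⊢ stopped
Executing abb from P (initial set {u0}):
  [1] a ⇒ {u1}
  [2] b ⇒ {u2}
  [3] b ⇒ {u3}
  — P admits the full trace.
Executing abb from Q (initial set {v0}):
  [1] a ⇒ {v1}
  [2] b ⇒ {v2}
  [3] b ⇒ ∅  — Q cannot continue

abb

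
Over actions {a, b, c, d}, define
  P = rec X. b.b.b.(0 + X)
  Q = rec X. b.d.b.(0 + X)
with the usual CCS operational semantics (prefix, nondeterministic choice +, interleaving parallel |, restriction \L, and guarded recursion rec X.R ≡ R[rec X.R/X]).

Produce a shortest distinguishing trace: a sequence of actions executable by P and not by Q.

bb

Reachable graph of P (4 states):
  p0 = rec X. b.b.b.(0 + X) ⊢ =b=> p1
  p1 = b.b.(0 + (rec X. b.b.b.(0 + X))) ⊢ =b=> p2
  p2 = b.(0 + (rec X. b.b.b.(0 + X))) ⊢ =b=> p3
  p3 = 0 + (rec X. b.b.b.(0 + X)) ⊢ =b=> p1
Reachable graph of Q (4 states):
  q0 = rec X. b.d.b.(0 + X) ⊢ =b=> q1
  q1 = d.b.(0 + (rec X. b.d.b.(0 + X))) ⊢ =d=> q2
  q2 = b.(0 + (rec X. b.d.b.(0 + X))) ⊢ =b=> q3
  q3 = 0 + (rec X. b.d.b.(0 + X)) ⊢ =b=> q1
Executing bb from P (initial set {p0}):
  step 1 (b): {p1}
  step 2 (b): {p2}
  ✓ P
Executing bb from Q (initial set {q0}):
  step 1 (b): {q1}
  step 2 (b): no successor for Q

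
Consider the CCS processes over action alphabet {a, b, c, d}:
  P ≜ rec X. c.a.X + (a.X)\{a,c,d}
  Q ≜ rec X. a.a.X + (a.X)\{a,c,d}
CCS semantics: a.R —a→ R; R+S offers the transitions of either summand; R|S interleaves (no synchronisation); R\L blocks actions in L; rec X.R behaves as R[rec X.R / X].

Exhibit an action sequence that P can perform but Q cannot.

c

P's transition system — 2 states:
  p0 = rec X. c.a.X + (a.X)\{a,c,d} has moves =c=> p1
  p1 = a.(rec X. c.a.X + (a.X)\{a,c,d}) has moves =a=> p0
Q's transition system — 2 states:
  q0 = rec X. a.a.X + (a.X)\{a,c,d} has moves =a=> q1
  q1 = a.(rec X. a.a.X + (a.X)\{a,c,d}) has moves =a=> q0
Run σ = ⟨c⟩ on P: start {p0}
  [1] c ⇒ {p1}
  P completes σ.
Run σ = ⟨c⟩ on Q: start {q0}
  [1] c ⇒ ∅  — Q cannot continue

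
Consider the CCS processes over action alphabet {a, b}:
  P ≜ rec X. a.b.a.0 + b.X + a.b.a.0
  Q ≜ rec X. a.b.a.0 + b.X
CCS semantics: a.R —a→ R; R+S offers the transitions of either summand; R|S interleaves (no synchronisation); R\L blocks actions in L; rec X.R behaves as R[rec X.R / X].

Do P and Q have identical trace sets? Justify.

trace-equivalent

P's transition system — 4 states:
  s0 = rec X. a.b.a.0 + b.X + a.b.a.0 :: =a=> s1, =b=> s0
  s1 = b.a.0 :: =b=> s2
  s2 = a.0 :: =a=> s3
  s3 = 0 :: (no moves)
Q's transition system — 4 states:
  t0 = rec X. a.b.a.0 + b.X :: =a=> t1, =b=> t0
  t1 = b.a.0 :: =b=> t2
  t2 = a.0 :: =a=> t3
  t3 = 0 :: (no moves)
Bisimilarity quotient blocks:
  B0 = {s0, t0}
  B1 = {s1, t1}
  B2 = {s2, t2}
  B3 = {s3, t3}
s0 ∈ B0, t0 ∈ B0 → same block
Bisimilar ⇒ trace-equivalent.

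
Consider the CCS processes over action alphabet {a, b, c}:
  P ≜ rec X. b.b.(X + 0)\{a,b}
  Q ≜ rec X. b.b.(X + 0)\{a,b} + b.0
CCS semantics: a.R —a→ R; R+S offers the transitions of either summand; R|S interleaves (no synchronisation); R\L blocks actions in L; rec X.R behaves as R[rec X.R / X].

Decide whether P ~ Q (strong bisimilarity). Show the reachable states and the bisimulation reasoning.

P's transition system — 3 states:
  p0 = rec X. b.b.(X + 0)\{a,b} :: —b→ p1
  p1 = b.((rec X. b.b.(X + 0)\{a,b}) + 0)\{a,b} :: —b→ p2
  p2 = ((rec X. b.b.(X + 0)\{a,b}) + 0)\{a,b} :: ∅
Q's transition system — 4 states:
  q0 = rec X. b.b.(X + 0)\{a,b} + b.0 :: —b→ q1, —b→ q2
  q1 = 0 :: ∅
  q2 = b.((rec X. b.b.(X + 0)\{a,b} + b.0) + 0)\{a,b} :: —b→ q3
  q3 = ((rec X. b.b.(X + 0)\{a,b} + b.0) + 0)\{a,b} :: ∅
Coarsest stable partition (strong bisimilarity classes):
  B0 = {p0}
  B1 = {p1, q2}
  B2 = {p2, q1, q3}
  B3 = {q0}
p0 ∈ B0, q0 ∈ B3 → different blocks

NO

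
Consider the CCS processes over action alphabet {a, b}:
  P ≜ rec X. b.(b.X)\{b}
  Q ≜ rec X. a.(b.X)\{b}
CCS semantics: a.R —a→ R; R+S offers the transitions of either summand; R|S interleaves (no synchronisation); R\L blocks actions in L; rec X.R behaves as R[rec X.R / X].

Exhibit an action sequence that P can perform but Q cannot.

b

LTS(P): 2 reachable states
  m0 = rec X. b.(b.X)\{b} ⊢ =b=> m1
  m1 = (b.(rec X. b.(b.X)\{b}))\{b} ⊢ (no moves)
LTS(Q): 2 reachable states
  n0 = rec X. a.(b.X)\{b} ⊢ =a=> n1
  n1 = (b.(rec X. a.(b.X)\{b}))\{b} ⊢ (no moves)
Run σ = ⟨b⟩ on P: start {m0}
  after b @ step 1: {m1}
  ✓ P
Run σ = ⟨b⟩ on Q: start {n0}
  after b @ step 1: ∅ (Q stuck)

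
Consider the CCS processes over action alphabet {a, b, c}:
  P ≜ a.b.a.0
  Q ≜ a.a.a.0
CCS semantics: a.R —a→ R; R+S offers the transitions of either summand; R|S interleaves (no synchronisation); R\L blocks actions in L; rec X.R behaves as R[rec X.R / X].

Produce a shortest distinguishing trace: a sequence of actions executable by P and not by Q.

ab

P's transition system — 4 states:
  s0 = a.b.a.0 :: -a-> s1
  s1 = b.a.0 :: -b-> s2
  s2 = a.0 :: -a-> s3
  s3 = 0 :: deadlocked
Q's transition system — 4 states:
  t0 = a.a.a.0 :: -a-> t1
  t1 = a.a.0 :: -a-> t2
  t2 = a.0 :: -a-> t3
  t3 = 0 :: deadlocked
Executing ab from P (initial set {s0}):
  step 1 (a): {s1}
  step 2 (b): {s2}
  P completes σ.
Executing ab from Q (initial set {t0}):
  step 1 (a): {t1}
  step 2 (b): ∅  — Q cannot continue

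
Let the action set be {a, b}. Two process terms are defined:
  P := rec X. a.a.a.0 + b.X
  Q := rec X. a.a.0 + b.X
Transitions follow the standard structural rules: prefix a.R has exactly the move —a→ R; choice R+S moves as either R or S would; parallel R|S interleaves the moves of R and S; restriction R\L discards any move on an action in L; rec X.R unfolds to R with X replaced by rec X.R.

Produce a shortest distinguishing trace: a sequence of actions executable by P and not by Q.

P's transition system — 4 states:
  s0 = rec X. a.a.a.0 + b.X ⊢ —a→ s1, —b→ s0
  s1 = a.a.0 ⊢ —a→ s2
  s2 = a.0 ⊢ —a→ s3
  s3 = 0 ⊢ deadlocked
Q's transition system — 3 states:
  t0 = rec X. a.a.0 + b.X ⊢ —a→ t1, —b→ t0
  t1 = a.0 ⊢ —a→ t2
  t2 = 0 ⊢ deadlocked
Trace ⟨aaa⟩ through P, begin at {s0}:
  step 1 (a): {s1}
  step 2 (a): {s2}
  step 3 (a): {s3}
  P completes σ.
Trace ⟨aaa⟩ through Q, begin at {t0}:
  step 1 (a): {t1}
  step 2 (a): {t2}
  step 3 (a): ∅  — Q cannot continue

aaa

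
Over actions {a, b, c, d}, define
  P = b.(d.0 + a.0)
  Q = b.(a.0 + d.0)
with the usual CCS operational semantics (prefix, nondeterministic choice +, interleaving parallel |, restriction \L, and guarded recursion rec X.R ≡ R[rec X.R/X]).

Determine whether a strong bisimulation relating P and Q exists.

LTS(P): 3 reachable states
  m0 = b.(d.0 + a.0) | ··b··> m1
  m1 = d.0 + a.0 | ··a··> m2, ··d··> m2
  m2 = 0 | stopped
LTS(Q): 3 reachable states
  n0 = b.(a.0 + d.0) | ··b··> n1
  n1 = a.0 + d.0 | ··a··> n2, ··d··> n2
  n2 = 0 | stopped
Bisimilarity quotient blocks:
  B0 = {m0, n0}
  B1 = {m1, n1}
  B2 = {m2, n2}
m0 ∈ B0, n0 ∈ B0 → same block

YES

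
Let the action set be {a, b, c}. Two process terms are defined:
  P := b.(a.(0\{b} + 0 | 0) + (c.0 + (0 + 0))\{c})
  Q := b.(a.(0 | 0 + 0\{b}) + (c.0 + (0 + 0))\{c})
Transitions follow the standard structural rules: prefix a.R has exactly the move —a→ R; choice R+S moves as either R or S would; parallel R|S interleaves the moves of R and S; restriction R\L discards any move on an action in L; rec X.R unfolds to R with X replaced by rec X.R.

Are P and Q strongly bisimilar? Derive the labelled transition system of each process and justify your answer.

LTS(P): 3 reachable states
  p0 = b.(a.(0\{b} + 0 | 0) + (c.0 + (0 + 0))\{c}) ⊢ ··b··> p1
  p1 = a.(0\{b} + 0 | 0) + (c.0 + (0 + 0))\{c} ⊢ ··a··> p2
  p2 = 0\{b} + 0 | 0 ⊢ stopped
LTS(Q): 3 reachable states
  q0 = b.(a.(0 | 0 + 0\{b}) + (c.0 + (0 + 0))\{c}) ⊢ ··b··> q1
  q1 = a.(0 | 0 + 0\{b}) + (c.0 + (0 + 0))\{c} ⊢ ··a··> q2
  q2 = 0 | 0 + 0\{b} ⊢ stopped
Coarsest stable partition (strong bisimilarity classes):
  B0 = {p0, q0}
  B1 = {p1, q1}
  B2 = {p2, q2}
p0 ∈ B0, q0 ∈ B0 → same block

YES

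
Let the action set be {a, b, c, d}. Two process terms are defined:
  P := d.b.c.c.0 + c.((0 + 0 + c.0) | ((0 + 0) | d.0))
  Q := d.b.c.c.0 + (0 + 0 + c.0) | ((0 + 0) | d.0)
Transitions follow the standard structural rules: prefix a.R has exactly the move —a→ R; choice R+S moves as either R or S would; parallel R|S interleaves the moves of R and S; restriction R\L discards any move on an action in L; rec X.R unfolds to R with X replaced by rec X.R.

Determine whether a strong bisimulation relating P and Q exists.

NO

LTS(P): 9 reachable states
  u0 = d.b.c.c.0 + c.((0 + 0 + c.0) | ((0 + 0) | d.0)) has moves =c=> u1, =d=> u2
  u1 = (0 + 0 + c.0) | ((0 + 0) | d.0) has moves =c=> u3, =d=> u4
  u2 = b.c.c.0 has moves =b=> u5
  u3 = 0 | ((0 + 0) | d.0) has moves =d=> u6
  u4 = (0 + 0 + c.0) | ((0 + 0) | 0) has moves =c=> u6
  u5 = c.c.0 has moves =c=> u7
  u6 = 0 | ((0 + 0) | 0) has moves deadlocked
  u7 = c.0 has moves =c=> u8
  u8 = 0 has moves deadlocked
LTS(Q): 8 reachable states
  v0 = d.b.c.c.0 + (0 + 0 + c.0) | ((0 + 0) | d.0) has moves =c=> v1, =d=> v2, =d=> v3
  v1 = 0 | ((0 + 0) | d.0) has moves =d=> v4
  v2 = (0 + 0 + c.0) | ((0 + 0) | 0) has moves =c=> v4
  v3 = b.c.c.0 has moves =b=> v5
  v4 = 0 | ((0 + 0) | 0) has moves deadlocked
  v5 = c.c.0 has moves =c=> v6
  v6 = c.0 has moves =c=> v7
  v7 = 0 has moves deadlocked
Bisimilarity quotient blocks:
  B0 = {u0}
  B1 = {u1}
  B2 = {u4, u7, v2, v6}
  B3 = {u6, u8, v4, v7}
  B4 = {u3, v1}
  B5 = {u2, v3}
  B6 = {u5, v5}
  B7 = {v0}
u0 ∈ B0, v0 ∈ B7 → different blocks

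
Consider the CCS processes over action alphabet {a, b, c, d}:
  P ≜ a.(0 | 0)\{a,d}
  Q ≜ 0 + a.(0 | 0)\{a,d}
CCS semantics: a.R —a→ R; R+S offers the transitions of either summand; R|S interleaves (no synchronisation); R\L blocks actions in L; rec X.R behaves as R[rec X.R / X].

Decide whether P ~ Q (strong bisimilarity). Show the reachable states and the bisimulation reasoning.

LTS(P): 2 reachable states
  m0 = a.(0 | 0)\{a,d} has moves =a=> m1
  m1 = (0 | 0)\{a,d} has moves (no moves)
LTS(Q): 2 reachable states
  n0 = 0 + a.(0 | 0)\{a,d} has moves =a=> n1
  n1 = (0 | 0)\{a,d} has moves (no moves)
Bisimilarity quotient blocks:
  B0 = {m0, n0}
  B1 = {m1, n1}
m0 ∈ B0, n0 ∈ B0 → same block

bisimilar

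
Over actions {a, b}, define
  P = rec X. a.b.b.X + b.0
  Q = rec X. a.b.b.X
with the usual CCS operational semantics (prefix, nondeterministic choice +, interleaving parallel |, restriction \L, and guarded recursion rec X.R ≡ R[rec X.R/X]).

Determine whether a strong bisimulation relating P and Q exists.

not bisimilar

P's transition system — 4 states:
  p0 = rec X. a.b.b.X + b.0 | —a→ p1, —b→ p2
  p1 = b.b.(rec X. a.b.b.X + b.0) | —b→ p3
  p2 = 0 | stopped
  p3 = b.(rec X. a.b.b.X + b.0) | —b→ p0
Q's transition system — 3 states:
  q0 = rec X. a.b.b.X | —a→ q1
  q1 = b.b.(rec X. a.b.b.X) | —b→ q2
  q2 = b.(rec X. a.b.b.X) | —b→ q0
Bisimilarity quotient blocks:
  B0 = {p0}
  B1 = {p2}
  B2 = {p1}
  B3 = {p3}
  B4 = {q0}
  B5 = {q1}
  B6 = {q2}
p0 ∈ B0, q0 ∈ B4 → different blocks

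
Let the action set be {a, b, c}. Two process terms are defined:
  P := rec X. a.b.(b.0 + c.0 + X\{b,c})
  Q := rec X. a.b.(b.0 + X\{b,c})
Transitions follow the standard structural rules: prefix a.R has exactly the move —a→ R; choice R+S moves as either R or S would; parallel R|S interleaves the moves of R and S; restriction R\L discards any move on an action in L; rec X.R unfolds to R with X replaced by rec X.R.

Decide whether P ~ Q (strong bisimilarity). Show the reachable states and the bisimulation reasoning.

Reachable graph of P (5 states):
  s0 = rec X. a.b.(b.0 + c.0 + X\{b,c}) | ··a··> s1
  s1 = b.(b.0 + c.0 + (rec X. a.b.(b.0 + c.0 + X\{b,c}))\{b,c}) | ··b··> s2
  s2 = b.0 + c.0 + (rec X. a.b.(b.0 + c.0 + X\{b,c}))\{b,c} | ··a··> s3, ··b··> s4, ··c··> s4
  s3 = (b.(b.0 + c.0 + (rec X. a.b.(b.0 + c.0 + X\{b,c}))\{b,c}))\{b,c} | ·
  s4 = 0 | ·
Reachable graph of Q (5 states):
  t0 = rec X. a.b.(b.0 + X\{b,c}) | ··a··> t1
  t1 = b.(b.0 + (rec X. a.b.(b.0 + X\{b,c}))\{b,c}) | ··b··> t2
  t2 = b.0 + (rec X. a.b.(b.0 + X\{b,c}))\{b,c} | ··a··> t3, ··b··> t4
  t3 = (b.(b.0 + (rec X. a.b.(b.0 + X\{b,c}))\{b,c}))\{b,c} | ·
  t4 = 0 | ·
Bisimilarity quotient blocks:
  B0 = {s0}
  B1 = {s1}
  B2 = {s2}
  B3 = {s3, s4, t3, t4}
  B4 = {t0}
  B5 = {t1}
  B6 = {t2}
s0 ∈ B0, t0 ∈ B4 → different blocks

NO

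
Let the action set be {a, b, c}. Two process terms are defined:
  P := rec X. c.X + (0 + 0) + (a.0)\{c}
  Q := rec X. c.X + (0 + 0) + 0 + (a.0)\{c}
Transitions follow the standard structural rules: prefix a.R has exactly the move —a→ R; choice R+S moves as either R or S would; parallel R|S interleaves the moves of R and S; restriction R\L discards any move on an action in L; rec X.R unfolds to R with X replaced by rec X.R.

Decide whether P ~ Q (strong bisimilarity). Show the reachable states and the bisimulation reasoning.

YES

LTS(P): 2 reachable states
  p0 = rec X. c.X + (0 + 0) + (a.0)\{c} has moves -a-> p1, -c-> p0
  p1 = 0\{c} has moves stopped
LTS(Q): 2 reachable states
  q0 = rec X. c.X + (0 + 0) + 0 + (a.0)\{c} has moves -a-> q1, -c-> q0
  q1 = 0\{c} has moves stopped
Coarsest stable partition (strong bisimilarity classes):
  B0 = {p0, q0}
  B1 = {p1, q1}
p0 ∈ B0, q0 ∈ B0 → same block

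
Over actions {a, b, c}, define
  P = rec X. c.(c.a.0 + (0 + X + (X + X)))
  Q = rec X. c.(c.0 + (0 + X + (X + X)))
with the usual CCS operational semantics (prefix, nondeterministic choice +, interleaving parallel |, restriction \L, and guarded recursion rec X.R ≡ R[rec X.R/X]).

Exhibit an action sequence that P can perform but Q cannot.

P's transition system — 4 states:
  u0 = rec X. c.(c.a.0 + (0 + X + (X + X))) has moves —c→ u1
  u1 = c.a.0 + (0 + (rec X. c.(c.a.0 + (0 + X + (X + X)))) + ((rec X. c.(c.a.0 + (0 + X + (X + X)))) + (rec X. c.(c.a.0 + (0 + X + (X + X)))))) has moves —c→ u1, —c→ u2
  u2 = a.0 has moves —a→ u3
  u3 = 0 has moves ·
Q's transition system — 3 states:
  v0 = rec X. c.(c.0 + (0 + X + (X + X))) has moves —c→ v1
  v1 = c.0 + (0 + (rec X. c.(c.0 + (0 + X + (X + X)))) + ((rec X. c.(c.0 + (0 + X + (X + X)))) + (rec X. c.(c.0 + (0 + X + (X + X)))))) has moves —c→ v1, —c→ v2
  v2 = 0 has moves ·
Run σ = ⟨cca⟩ on P: start {u0}
  step 1 (c): {u1}
  step 2 (c): {u1, u2}
  step 3 (a): {u3}
  ✓ P
Run σ = ⟨cca⟩ on Q: start {v0}
  step 1 (c): {v1}
  step 2 (c): {v1, v2}
  step 3 (a): ∅  — Q cannot continue

cca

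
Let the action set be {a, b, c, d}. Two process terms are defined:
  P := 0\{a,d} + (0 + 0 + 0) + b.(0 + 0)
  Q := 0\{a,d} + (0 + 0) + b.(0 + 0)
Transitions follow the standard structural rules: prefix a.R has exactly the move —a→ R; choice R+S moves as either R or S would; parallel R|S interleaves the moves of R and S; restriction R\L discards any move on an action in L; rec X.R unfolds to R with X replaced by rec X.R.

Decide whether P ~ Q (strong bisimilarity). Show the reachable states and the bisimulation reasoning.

P's transition system — 2 states:
  p0 = 0\{a,d} + (0 + 0 + 0) + b.(0 + 0) :: —b→ p1
  p1 = 0 + 0 :: ∅
Q's transition system — 2 states:
  q0 = 0\{a,d} + (0 + 0) + b.(0 + 0) :: —b→ q1
  q1 = 0 + 0 :: ∅
Bisimilarity quotient blocks:
  B0 = {p0, q0}
  B1 = {p1, q1}
p0 ∈ B0, q0 ∈ B0 → same block

YES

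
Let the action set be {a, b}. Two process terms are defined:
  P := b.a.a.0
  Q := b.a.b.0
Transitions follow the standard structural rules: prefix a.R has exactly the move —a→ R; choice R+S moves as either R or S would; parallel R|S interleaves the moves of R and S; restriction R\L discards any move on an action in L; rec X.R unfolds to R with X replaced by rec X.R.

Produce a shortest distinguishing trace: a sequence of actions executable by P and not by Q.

baa

Reachable graph of P (4 states):
  s0 = b.a.a.0 ⊢ ··b··> s1
  s1 = a.a.0 ⊢ ··a··> s2
  s2 = a.0 ⊢ ··a··> s3
  s3 = 0 ⊢ ·
Reachable graph of Q (4 states):
  t0 = b.a.b.0 ⊢ ··b··> t1
  t1 = a.b.0 ⊢ ··a··> t2
  t2 = b.0 ⊢ ··b··> t3
  t3 = 0 ⊢ ·
Executing baa from P (initial set {s0}):
  [1] b ⇒ {s1}
  [2] a ⇒ {s2}
  [3] a ⇒ {s3}
  — P admits the full trace.
Executing baa from Q (initial set {t0}):
  [1] b ⇒ {t1}
  [2] a ⇒ {t2}
  [3] a ⇒ ∅  — Q cannot continue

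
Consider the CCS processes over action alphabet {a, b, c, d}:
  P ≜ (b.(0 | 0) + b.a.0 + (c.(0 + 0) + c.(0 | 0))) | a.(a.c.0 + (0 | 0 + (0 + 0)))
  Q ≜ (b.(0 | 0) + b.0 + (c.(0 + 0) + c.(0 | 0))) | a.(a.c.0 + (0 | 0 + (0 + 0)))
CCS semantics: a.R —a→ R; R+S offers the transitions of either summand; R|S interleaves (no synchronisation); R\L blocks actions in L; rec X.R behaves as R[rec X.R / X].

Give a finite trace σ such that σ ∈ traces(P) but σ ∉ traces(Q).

P's transition system — 20 states:
  p0 = (b.(0 | 0) + b.a.0 + (c.(0 + 0) + c.(0 | 0))) | a.(a.c.0 + (0 | 0 + (0 + 0))) ⊢ —a→ p1, —b→ p2, —b→ p3, —c→ p2, —c→ p4
  p1 = (b.(0 | 0) + b.a.0 + (c.(0 + 0) + c.(0 | 0))) | (a.c.0 + (0 | 0 + (0 + 0))) ⊢ —a→ p5, —b→ p6, —b→ p7, —c→ p6, —c→ p8
  p2 = 0 | 0 | a.(a.c.0 + (0 | 0 + (0 + 0))) ⊢ —a→ p6
  p3 = a.0 | a.(a.c.0 + (0 | 0 + (0 + 0))) ⊢ —a→ p7, —a→ p9
  p4 = (0 + 0) | a.(a.c.0 + (0 | 0 + (0 + 0))) ⊢ —a→ p8
  p5 = (b.(0 | 0) + b.a.0 + (c.(0 + 0) + c.(0 | 0))) | c.0 ⊢ —b→ p10, —b→ p11, —c→ p10, —c→ p12, —c→ p13
  p6 = 0 | 0 | (a.c.0 + (0 | 0 + (0 + 0))) ⊢ —a→ p10
  p7 = a.0 | (a.c.0 + (0 | 0 + (0 + 0))) ⊢ —a→ p11, —a→ p14
  p8 = (0 + 0) | (a.c.0 + (0 | 0 + (0 + 0))) ⊢ —a→ p12
  p9 = 0 | a.(a.c.0 + (0 | 0 + (0 + 0))) ⊢ —a→ p14
  p10 = 0 | 0 | c.0 ⊢ —c→ p15
  p11 = a.0 | c.0 ⊢ —a→ p16, —c→ p17
  p12 = (0 + 0) | c.0 ⊢ —c→ p18
  p13 = (b.(0 | 0) + b.a.0 + (c.(0 + 0) + c.(0 | 0))) | 0 ⊢ —b→ p15, —b→ p17, —c→ p15, —c→ p18
  p14 = 0 | (a.c.0 + (0 | 0 + (0 + 0))) ⊢ —a→ p16
  p15 = 0 | 0 | 0 ⊢ stopped
  p16 = 0 | c.0 ⊢ —c→ p19
  p17 = a.0 | 0 ⊢ —a→ p19
  p18 = (0 + 0) | 0 ⊢ stopped
  p19 = 0 | 0 ⊢ stopped
Q's transition system — 16 states:
  q0 = (b.(0 | 0) + b.0 + (c.(0 + 0) + c.(0 | 0))) | a.(a.c.0 + (0 | 0 + (0 + 0))) ⊢ —a→ q1, —b→ q2, —b→ q3, —c→ q2, —c→ q4
  q1 = (b.(0 | 0) + b.0 + (c.(0 + 0) + c.(0 | 0))) | (a.c.0 + (0 | 0 + (0 + 0))) ⊢ —a→ q5, —b→ q6, —b→ q7, —c→ q7, —c→ q8
  q2 = 0 | 0 | a.(a.c.0 + (0 | 0 + (0 + 0))) ⊢ —a→ q7
  q3 = 0 | a.(a.c.0 + (0 | 0 + (0 + 0))) ⊢ —a→ q6
  q4 = (0 + 0) | a.(a.c.0 + (0 | 0 + (0 + 0))) ⊢ —a→ q8
  q5 = (b.(0 | 0) + b.0 + (c.(0 + 0) + c.(0 | 0))) | c.0 ⊢ —b→ q10, —b→ q9, —c→ q11, —c→ q12, —c→ q9
  q6 = 0 | (a.c.0 + (0 | 0 + (0 + 0))) ⊢ —a→ q10
  q7 = 0 | 0 | (a.c.0 + (0 | 0 + (0 + 0))) ⊢ —a→ q9
  q8 = (0 + 0) | (a.c.0 + (0 | 0 + (0 + 0))) ⊢ —a→ q11
  q9 = 0 | 0 | c.0 ⊢ —c→ q13
  q10 = 0 | c.0 ⊢ —c→ q14
  q11 = (0 + 0) | c.0 ⊢ —c→ q15
  q12 = (b.(0 | 0) + b.0 + (c.(0 + 0) + c.(0 | 0))) | 0 ⊢ —b→ q13, —b→ q14, —c→ q13, —c→ q15
  q13 = 0 | 0 | 0 ⊢ stopped
  q14 = 0 | 0 ⊢ stopped
  q15 = (0 + 0) | 0 ⊢ stopped
Run σ = ⟨aaba⟩ on P: start {p0}
  after a @ step 1: {p1}
  after a @ step 2: {p5}
  after b @ step 3: {p10, p11}
  after a @ step 4: {p16}
  — P admits the full trace.
Run σ = ⟨aaba⟩ on Q: start {q0}
  after a @ step 1: {q1}
  after a @ step 2: {q5}
  after b @ step 3: {q10, q9}
  after a @ step 4: ∅ (Q stuck)

aaba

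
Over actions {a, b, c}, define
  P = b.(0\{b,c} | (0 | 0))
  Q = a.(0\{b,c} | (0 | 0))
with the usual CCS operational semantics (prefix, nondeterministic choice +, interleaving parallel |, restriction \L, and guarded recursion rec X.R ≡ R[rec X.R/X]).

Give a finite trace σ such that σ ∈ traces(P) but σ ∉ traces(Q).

b

Reachable graph of P (2 states):
  m0 = b.(0\{b,c} | (0 | 0)) | —b→ m1
  m1 = 0\{b,c} | (0 | 0) | deadlocked
Reachable graph of Q (2 states):
  n0 = a.(0\{b,c} | (0 | 0)) | —a→ n1
  n1 = 0\{b,c} | (0 | 0) | deadlocked
Trace ⟨b⟩ through P, begin at {m0}:
  step 1 (b): {m1}
  — P admits the full trace.
Trace ⟨b⟩ through Q, begin at {n0}:
  step 1 (b): ∅  — Q cannot continue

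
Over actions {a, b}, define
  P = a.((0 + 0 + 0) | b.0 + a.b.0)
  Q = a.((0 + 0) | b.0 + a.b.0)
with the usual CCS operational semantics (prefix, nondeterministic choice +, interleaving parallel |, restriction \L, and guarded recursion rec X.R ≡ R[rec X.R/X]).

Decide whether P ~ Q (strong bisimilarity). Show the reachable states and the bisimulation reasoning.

Reachable graph of P (5 states):
  u0 = a.((0 + 0 + 0) | b.0 + a.b.0) → -a-> u1
  u1 = (0 + 0 + 0) | b.0 + a.b.0 → -a-> u2, -b-> u3
  u2 = b.0 → -b-> u4
  u3 = (0 + 0 + 0) | 0 → (no moves)
  u4 = 0 → (no moves)
Reachable graph of Q (5 states):
  v0 = a.((0 + 0) | b.0 + a.b.0) → -a-> v1
  v1 = (0 + 0) | b.0 + a.b.0 → -a-> v2, -b-> v3
  v2 = b.0 → -b-> v4
  v3 = (0 + 0) | 0 → (no moves)
  v4 = 0 → (no moves)
Partition-refinement fixed point:
  B0 = {u0, v0}
  B1 = {u1, v1}
  B2 = {u3, u4, v3, v4}
  B3 = {u2, v2}
u0 ∈ B0, v0 ∈ B0 → same block

P ~ Q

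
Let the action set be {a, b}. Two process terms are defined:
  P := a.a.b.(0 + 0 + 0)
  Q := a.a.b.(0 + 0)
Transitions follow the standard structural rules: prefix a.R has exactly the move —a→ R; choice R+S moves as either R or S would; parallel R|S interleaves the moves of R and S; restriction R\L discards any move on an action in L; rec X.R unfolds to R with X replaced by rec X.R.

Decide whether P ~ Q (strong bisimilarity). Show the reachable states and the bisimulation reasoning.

Reachable graph of P (4 states):
  u0 = a.a.b.(0 + 0 + 0) | =a=> u1
  u1 = a.b.(0 + 0 + 0) | =a=> u2
  u2 = b.(0 + 0 + 0) | =b=> u3
  u3 = 0 + 0 + 0 | (no moves)
Reachable graph of Q (4 states):
  v0 = a.a.b.(0 + 0) | =a=> v1
  v1 = a.b.(0 + 0) | =a=> v2
  v2 = b.(0 + 0) | =b=> v3
  v3 = 0 + 0 | (no moves)
Bisimilarity quotient blocks:
  B0 = {u0, v0}
  B1 = {u1, v1}
  B2 = {u2, v2}
  B3 = {u3, v3}
u0 ∈ B0, v0 ∈ B0 → same block

YES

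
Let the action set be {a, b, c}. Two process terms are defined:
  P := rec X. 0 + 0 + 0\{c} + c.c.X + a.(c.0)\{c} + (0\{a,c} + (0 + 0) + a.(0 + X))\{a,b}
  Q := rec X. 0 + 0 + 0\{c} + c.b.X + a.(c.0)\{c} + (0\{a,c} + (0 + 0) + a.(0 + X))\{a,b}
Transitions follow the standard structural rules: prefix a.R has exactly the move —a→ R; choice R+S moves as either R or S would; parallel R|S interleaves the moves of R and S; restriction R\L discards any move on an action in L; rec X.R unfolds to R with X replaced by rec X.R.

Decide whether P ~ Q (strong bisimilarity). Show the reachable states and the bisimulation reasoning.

P's transition system — 3 states:
  m0 = rec X. 0 + 0 + 0\{c} + c.c.X + a.(c.0)\{c} + (0\{a,c} + (0 + 0) + a.(0 + X))\{a,b} ⊢ --a--▸ m1, --c--▸ m2
  m1 = (c.0)\{c} ⊢ ∅
  m2 = c.(rec X. 0 + 0 + 0\{c} + c.c.X + a.(c.0)\{c} + (0\{a,c} + (0 + 0) + a.(0 + X))\{a,b}) ⊢ --c--▸ m0
Q's transition system — 3 states:
  n0 = rec X. 0 + 0 + 0\{c} + c.b.X + a.(c.0)\{c} + (0\{a,c} + (0 + 0) + a.(0 + X))\{a,b} ⊢ --a--▸ n1, --c--▸ n2
  n1 = (c.0)\{c} ⊢ ∅
  n2 = b.(rec X. 0 + 0 + 0\{c} + c.b.X + a.(c.0)\{c} + (0\{a,c} + (0 + 0) + a.(0 + X))\{a,b}) ⊢ --b--▸ n0
Coarsest stable partition (strong bisimilarity classes):
  B0 = {m0}
  B1 = {m2}
  B2 = {m1, n1}
  B3 = {n0}
  B4 = {n2}
m0 ∈ B0, n0 ∈ B3 → different blocks

NO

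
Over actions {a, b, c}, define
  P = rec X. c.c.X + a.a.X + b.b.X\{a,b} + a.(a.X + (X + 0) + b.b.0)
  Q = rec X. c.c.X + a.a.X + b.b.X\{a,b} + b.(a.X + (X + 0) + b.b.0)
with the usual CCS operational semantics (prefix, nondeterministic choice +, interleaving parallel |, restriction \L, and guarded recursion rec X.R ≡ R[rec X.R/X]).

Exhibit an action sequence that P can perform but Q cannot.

LTS(P): 9 reachable states
  u0 = rec X. c.c.X + a.a.X + b.b.X\{a,b} + a.(a.X + (X + 0) + b.b.0) | --a--▸ u1, --a--▸ u2, --b--▸ u3, --c--▸ u4
  u1 = a.(rec X. c.c.X + a.a.X + b.b.X\{a,b} + a.(a.X + (X + 0) + b.b.0)) | --a--▸ u0
  u2 = a.(rec X. c.c.X + a.a.X + b.b.X\{a,b} + a.(a.X + (X + 0) + b.b.0)) + ((rec X. c.c.X + a.a.X + b.b.X\{a,b} + a.(a.X + (X + 0) + b.b.0)) + 0) + b.b.0 | --a--▸ u0, --a--▸ u1, --a--▸ u2, --b--▸ u3, --b--▸ u5, --c--▸ u4
  u3 = b.(rec X. c.c.X + a.a.X + b.b.X\{a,b} + a.(a.X + (X + 0) + b.b.0))\{a,b} | --b--▸ u6
  u4 = c.(rec X. c.c.X + a.a.X + b.b.X\{a,b} + a.(a.X + (X + 0) + b.b.0)) | --c--▸ u0
  u5 = b.0 | --b--▸ u7
  u6 = (rec X. c.c.X + a.a.X + b.b.X\{a,b} + a.(a.X + (X + 0) + b.b.0))\{a,b} | --c--▸ u8
  u7 = 0 | (no moves)
  u8 = (c.(rec X. c.c.X + a.a.X + b.b.X\{a,b} + a.(a.X + (X + 0) + b.b.0)))\{a,b} | --c--▸ u6
LTS(Q): 9 reachable states
  v0 = rec X. c.c.X + a.a.X + b.b.X\{a,b} + b.(a.X + (X + 0) + b.b.0) | --a--▸ v1, --b--▸ v2, --b--▸ v3, --c--▸ v4
  v1 = a.(rec X. c.c.X + a.a.X + b.b.X\{a,b} + b.(a.X + (X + 0) + b.b.0)) | --a--▸ v0
  v2 = a.(rec X. c.c.X + a.a.X + b.b.X\{a,b} + b.(a.X + (X + 0) + b.b.0)) + ((rec X. c.c.X + a.a.X + b.b.X\{a,b} + b.(a.X + (X + 0) + b.b.0)) + 0) + b.b.0 | --a--▸ v0, --a--▸ v1, --b--▸ v2, --b--▸ v3, --b--▸ v5, --c--▸ v4
  v3 = b.(rec X. c.c.X + a.a.X + b.b.X\{a,b} + b.(a.X + (X + 0) + b.b.0))\{a,b} | --b--▸ v6
  v4 = c.(rec X. c.c.X + a.a.X + b.b.X\{a,b} + b.(a.X + (X + 0) + b.b.0)) | --c--▸ v0
  v5 = b.0 | --b--▸ v7
  v6 = (rec X. c.c.X + a.a.X + b.b.X\{a,b} + b.(a.X + (X + 0) + b.b.0))\{a,b} | --c--▸ v8
  v7 = 0 | (no moves)
  v8 = (c.(rec X. c.c.X + a.a.X + b.b.X\{a,b} + b.(a.X + (X + 0) + b.b.0)))\{a,b} | --c--▸ v6
Run σ = ⟨ab⟩ on P: start {u0}
  after a @ step 1: {u1, u2}
  after b @ step 2: {u3, u5}
  — P admits the full trace.
Run σ = ⟨ab⟩ on Q: start {v0}
  after a @ step 1: {v1}
  after b @ step 2: ∅ (Q stuck)

ab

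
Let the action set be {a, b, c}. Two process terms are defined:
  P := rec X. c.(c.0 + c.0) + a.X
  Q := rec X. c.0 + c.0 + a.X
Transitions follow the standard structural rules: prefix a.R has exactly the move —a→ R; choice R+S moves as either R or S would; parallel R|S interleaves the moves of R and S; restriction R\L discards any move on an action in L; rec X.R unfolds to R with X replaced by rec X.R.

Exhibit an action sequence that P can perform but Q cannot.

P's transition system — 3 states:
  m0 = rec X. c.(c.0 + c.0) + a.X | ··a··> m0, ··c··> m1
  m1 = c.0 + c.0 | ··c··> m2
  m2 = 0 | ∅
Q's transition system — 2 states:
  n0 = rec X. c.0 + c.0 + a.X | ··a··> n0, ··c··> n1
  n1 = 0 | ∅
Trace ⟨cc⟩ through P, begin at {m0}:
  after c @ step 1: {m1}
  after c @ step 2: {m2}
  — P admits the full trace.
Trace ⟨cc⟩ through Q, begin at {n0}:
  after c @ step 1: {n1}
  after c @ step 2: ∅  — Q cannot continue

cc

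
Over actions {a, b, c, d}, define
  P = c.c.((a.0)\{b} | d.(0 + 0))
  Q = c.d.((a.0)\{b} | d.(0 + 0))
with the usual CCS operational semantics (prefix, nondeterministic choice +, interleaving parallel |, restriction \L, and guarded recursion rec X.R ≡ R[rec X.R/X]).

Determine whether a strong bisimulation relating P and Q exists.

Reachable graph of P (6 states):
  p0 = c.c.((a.0)\{b} | d.(0 + 0)) :: =c=> p1
  p1 = c.((a.0)\{b} | d.(0 + 0)) :: =c=> p2
  p2 = (a.0)\{b} | d.(0 + 0) :: =a=> p3, =d=> p4
  p3 = 0\{b} | d.(0 + 0) :: =d=> p5
  p4 = (a.0)\{b} | (0 + 0) :: =a=> p5
  p5 = 0\{b} | (0 + 0) :: (no moves)
Reachable graph of Q (6 states):
  q0 = c.d.((a.0)\{b} | d.(0 + 0)) :: =c=> q1
  q1 = d.((a.0)\{b} | d.(0 + 0)) :: =d=> q2
  q2 = (a.0)\{b} | d.(0 + 0) :: =a=> q3, =d=> q4
  q3 = 0\{b} | d.(0 + 0) :: =d=> q5
  q4 = (a.0)\{b} | (0 + 0) :: =a=> q5
  q5 = 0\{b} | (0 + 0) :: (no moves)
Partition-refinement fixed point:
  B0 = {p0}
  B1 = {p1}
  B2 = {p2, q2}
  B3 = {p4, q4}
  B4 = {p5, q5}
  B5 = {p3, q3}
  B6 = {q0}
  B7 = {q1}
p0 ∈ B0, q0 ∈ B6 → different blocks

NO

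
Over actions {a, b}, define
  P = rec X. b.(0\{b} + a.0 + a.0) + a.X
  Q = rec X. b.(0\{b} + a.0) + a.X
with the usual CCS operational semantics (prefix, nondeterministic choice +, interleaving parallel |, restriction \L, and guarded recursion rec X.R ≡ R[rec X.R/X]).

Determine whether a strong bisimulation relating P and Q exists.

P ~ Q

P's transition system — 3 states:
  s0 = rec X. b.(0\{b} + a.0 + a.0) + a.X | =a=> s0, =b=> s1
  s1 = 0\{b} + a.0 + a.0 | =a=> s2
  s2 = 0 | (no moves)
Q's transition system — 3 states:
  t0 = rec X. b.(0\{b} + a.0) + a.X | =a=> t0, =b=> t1
  t1 = 0\{b} + a.0 | =a=> t2
  t2 = 0 | (no moves)
Bisimilarity quotient blocks:
  B0 = {s0, t0}
  B1 = {s1, t1}
  B2 = {s2, t2}
s0 ∈ B0, t0 ∈ B0 → same block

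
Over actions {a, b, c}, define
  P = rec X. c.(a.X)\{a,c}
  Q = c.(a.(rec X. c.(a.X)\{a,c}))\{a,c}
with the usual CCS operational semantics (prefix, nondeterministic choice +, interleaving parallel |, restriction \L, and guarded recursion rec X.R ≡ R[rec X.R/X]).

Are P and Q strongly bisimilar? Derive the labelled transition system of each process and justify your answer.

Reachable graph of P (2 states):
  s0 = rec X. c.(a.X)\{a,c} :: —c→ s1
  s1 = (a.(rec X. c.(a.X)\{a,c}))\{a,c} :: ∅
Reachable graph of Q (2 states):
  t0 = c.(a.(rec X. c.(a.X)\{a,c}))\{a,c} :: —c→ t1
  t1 = (a.(rec X. c.(a.X)\{a,c}))\{a,c} :: ∅
Coarsest stable partition (strong bisimilarity classes):
  B0 = {s0, t0}
  B1 = {s1, t1}
s0 ∈ B0, t0 ∈ B0 → same block

YES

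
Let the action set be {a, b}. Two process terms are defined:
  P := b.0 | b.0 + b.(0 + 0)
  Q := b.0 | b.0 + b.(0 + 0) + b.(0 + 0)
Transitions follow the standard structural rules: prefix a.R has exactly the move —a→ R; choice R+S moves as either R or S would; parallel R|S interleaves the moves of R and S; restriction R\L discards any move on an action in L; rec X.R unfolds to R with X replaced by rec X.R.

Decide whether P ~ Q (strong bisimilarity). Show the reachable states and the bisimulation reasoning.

Reachable graph of P (5 states):
  m0 = b.0 | b.0 + b.(0 + 0) → -b-> m1, -b-> m2, -b-> m3
  m1 = 0 + 0 → deadlocked
  m2 = 0 | b.0 → -b-> m4
  m3 = b.0 | 0 → -b-> m4
  m4 = 0 | 0 → deadlocked
Reachable graph of Q (5 states):
  n0 = b.0 | b.0 + b.(0 + 0) + b.(0 + 0) → -b-> n1, -b-> n2, -b-> n3
  n1 = 0 + 0 → deadlocked
  n2 = 0 | b.0 → -b-> n4
  n3 = b.0 | 0 → -b-> n4
  n4 = 0 | 0 → deadlocked
Bisimilarity quotient blocks:
  B0 = {m0, n0}
  B1 = {m2, m3, n2, n3}
  B2 = {m1, m4, n1, n4}
m0 ∈ B0, n0 ∈ B0 → same block

bisimilar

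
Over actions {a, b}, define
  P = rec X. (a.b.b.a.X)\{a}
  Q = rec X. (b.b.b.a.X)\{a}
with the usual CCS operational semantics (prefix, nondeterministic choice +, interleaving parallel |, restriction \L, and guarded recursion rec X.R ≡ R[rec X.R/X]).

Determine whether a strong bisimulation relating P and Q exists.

Reachable graph of P (1 states):
  u0 = rec X. (a.b.b.a.X)\{a} ⊢ (no moves)
Reachable graph of Q (4 states):
  v0 = rec X. (b.b.b.a.X)\{a} ⊢ --b--▸ v1
  v1 = (b.b.a.(rec X. (b.b.b.a.X)\{a}))\{a} ⊢ --b--▸ v2
  v2 = (b.a.(rec X. (b.b.b.a.X)\{a}))\{a} ⊢ --b--▸ v3
  v3 = (a.(rec X. (b.b.b.a.X)\{a}))\{a} ⊢ (no moves)
Coarsest stable partition (strong bisimilarity classes):
  B0 = {u0, v3}
  B1 = {v0}
  B2 = {v1}
  B3 = {v2}
u0 ∈ B0, v0 ∈ B1 → different blocks

NO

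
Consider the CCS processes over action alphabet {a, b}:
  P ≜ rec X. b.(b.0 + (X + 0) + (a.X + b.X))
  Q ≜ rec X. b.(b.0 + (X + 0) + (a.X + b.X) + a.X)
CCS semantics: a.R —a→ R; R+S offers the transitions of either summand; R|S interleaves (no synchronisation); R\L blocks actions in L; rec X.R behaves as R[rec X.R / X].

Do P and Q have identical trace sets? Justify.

YES

P's transition system — 3 states:
  s0 = rec X. b.(b.0 + (X + 0) + (a.X + b.X)) → —b→ s1
  s1 = b.0 + ((rec X. b.(b.0 + (X + 0) + (a.X + b.X))) + 0) + (a.(rec X. b.(b.0 + (X + 0) + (a.X + b.X))) + b.(rec X. b.(b.0 + (X + 0) + (a.X + b.X)))) → —a→ s0, —b→ s0, —b→ s1, —b→ s2
  s2 = 0 → stopped
Q's transition system — 3 states:
  t0 = rec X. b.(b.0 + (X + 0) + (a.X + b.X) + a.X) → —b→ t1
  t1 = b.0 + ((rec X. b.(b.0 + (X + 0) + (a.X + b.X) + a.X)) + 0) + (a.(rec X. b.(b.0 + (X + 0) + (a.X + b.X) + a.X)) + b.(rec X. b.(b.0 + (X + 0) + (a.X + b.X) + a.X))) + a.(rec X. b.(b.0 + (X + 0) + (a.X + b.X) + a.X)) → —a→ t0, —b→ t0, —b→ t1, —b→ t2
  t2 = 0 → stopped
Coarsest stable partition (strong bisimilarity classes):
  B0 = {s0, t0}
  B1 = {s1, t1}
  B2 = {s2, t2}
s0 ∈ B0, t0 ∈ B0 → same block
Bisimilar ⇒ trace-equivalent.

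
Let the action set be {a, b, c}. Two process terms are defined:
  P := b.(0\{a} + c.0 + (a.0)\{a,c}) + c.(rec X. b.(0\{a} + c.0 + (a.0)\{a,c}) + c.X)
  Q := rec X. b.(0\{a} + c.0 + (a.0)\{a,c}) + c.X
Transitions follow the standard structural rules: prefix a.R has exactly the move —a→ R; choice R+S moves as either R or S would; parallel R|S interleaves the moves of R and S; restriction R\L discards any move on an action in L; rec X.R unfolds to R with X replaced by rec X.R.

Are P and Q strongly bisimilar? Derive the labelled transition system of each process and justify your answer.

Reachable graph of P (4 states):
  p0 = b.(0\{a} + c.0 + (a.0)\{a,c}) + c.(rec X. b.(0\{a} + c.0 + (a.0)\{a,c}) + c.X) has moves =b=> p1, =c=> p2
  p1 = 0\{a} + c.0 + (a.0)\{a,c} has moves =c=> p3
  p2 = rec X. b.(0\{a} + c.0 + (a.0)\{a,c}) + c.X has moves =b=> p1, =c=> p2
  p3 = 0 has moves ∅
Reachable graph of Q (3 states):
  q0 = rec X. b.(0\{a} + c.0 + (a.0)\{a,c}) + c.X has moves =b=> q1, =c=> q0
  q1 = 0\{a} + c.0 + (a.0)\{a,c} has moves =c=> q2
  q2 = 0 has moves ∅
Partition-refinement fixed point:
  B0 = {p0, p2, q0}
  B1 = {p1, q1}
  B2 = {p3, q2}
p0 ∈ B0, q0 ∈ B0 → same block

P ~ Q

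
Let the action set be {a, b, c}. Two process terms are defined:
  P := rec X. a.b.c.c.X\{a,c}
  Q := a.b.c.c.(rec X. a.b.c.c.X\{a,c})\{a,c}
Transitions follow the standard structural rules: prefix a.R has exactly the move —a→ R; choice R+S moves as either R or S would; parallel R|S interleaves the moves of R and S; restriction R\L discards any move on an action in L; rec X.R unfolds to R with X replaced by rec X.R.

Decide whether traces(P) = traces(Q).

YES

LTS(P): 5 reachable states
  s0 = rec X. a.b.c.c.X\{a,c} has moves -a-> s1
  s1 = b.c.c.(rec X. a.b.c.c.X\{a,c})\{a,c} has moves -b-> s2
  s2 = c.c.(rec X. a.b.c.c.X\{a,c})\{a,c} has moves -c-> s3
  s3 = c.(rec X. a.b.c.c.X\{a,c})\{a,c} has moves -c-> s4
  s4 = (rec X. a.b.c.c.X\{a,c})\{a,c} has moves stopped
LTS(Q): 5 reachable states
  t0 = a.b.c.c.(rec X. a.b.c.c.X\{a,c})\{a,c} has moves -a-> t1
  t1 = b.c.c.(rec X. a.b.c.c.X\{a,c})\{a,c} has moves -b-> t2
  t2 = c.c.(rec X. a.b.c.c.X\{a,c})\{a,c} has moves -c-> t3
  t3 = c.(rec X. a.b.c.c.X\{a,c})\{a,c} has moves -c-> t4
  t4 = (rec X. a.b.c.c.X\{a,c})\{a,c} has moves stopped
Bisimilarity quotient blocks:
  B0 = {s0, t0}
  B1 = {s1, t1}
  B2 = {s2, t2}
  B3 = {s3, t3}
  B4 = {s4, t4}
s0 ∈ B0, t0 ∈ B0 → same block
Bisimilar ⇒ trace-equivalent.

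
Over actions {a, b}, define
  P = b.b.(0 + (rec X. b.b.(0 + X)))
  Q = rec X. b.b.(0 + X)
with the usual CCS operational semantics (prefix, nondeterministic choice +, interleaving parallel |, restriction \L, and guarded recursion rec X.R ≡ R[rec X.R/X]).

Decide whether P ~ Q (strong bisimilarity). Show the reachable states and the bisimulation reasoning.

P's transition system — 3 states:
  m0 = b.b.(0 + (rec X. b.b.(0 + X))) → ··b··> m1
  m1 = b.(0 + (rec X. b.b.(0 + X))) → ··b··> m2
  m2 = 0 + (rec X. b.b.(0 + X)) → ··b··> m1
Q's transition system — 3 states:
  n0 = rec X. b.b.(0 + X) → ··b··> n1
  n1 = b.(0 + (rec X. b.b.(0 + X))) → ··b··> n2
  n2 = 0 + (rec X. b.b.(0 + X)) → ··b··> n1
Partition-refinement fixed point:
  B0 = {m0, m1, m2, n0, n1, n2}
m0 ∈ B0, n0 ∈ B0 → same block

P ~ Q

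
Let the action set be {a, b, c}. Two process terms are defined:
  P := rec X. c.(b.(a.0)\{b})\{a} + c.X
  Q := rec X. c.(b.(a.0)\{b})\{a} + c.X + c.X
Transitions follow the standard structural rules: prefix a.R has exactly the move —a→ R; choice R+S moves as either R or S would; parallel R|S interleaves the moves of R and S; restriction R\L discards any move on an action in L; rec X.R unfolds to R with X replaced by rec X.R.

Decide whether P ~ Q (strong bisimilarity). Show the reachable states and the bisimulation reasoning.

YES

LTS(P): 3 reachable states
  p0 = rec X. c.(b.(a.0)\{b})\{a} + c.X has moves --c--▸ p0, --c--▸ p1
  p1 = (b.(a.0)\{b})\{a} has moves --b--▸ p2
  p2 = (a.0)\{b}\{a} has moves stopped
LTS(Q): 3 reachable states
  q0 = rec X. c.(b.(a.0)\{b})\{a} + c.X + c.X has moves --c--▸ q0, --c--▸ q1
  q1 = (b.(a.0)\{b})\{a} has moves --b--▸ q2
  q2 = (a.0)\{b}\{a} has moves stopped
Bisimilarity quotient blocks:
  B0 = {p0, q0}
  B1 = {p1, q1}
  B2 = {p2, q2}
p0 ∈ B0, q0 ∈ B0 → same block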